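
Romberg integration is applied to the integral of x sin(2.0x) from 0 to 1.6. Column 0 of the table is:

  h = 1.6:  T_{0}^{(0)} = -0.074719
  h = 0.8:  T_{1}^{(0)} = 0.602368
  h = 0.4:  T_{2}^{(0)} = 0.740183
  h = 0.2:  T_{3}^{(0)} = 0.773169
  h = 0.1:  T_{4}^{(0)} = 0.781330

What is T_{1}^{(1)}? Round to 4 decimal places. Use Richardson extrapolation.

T_{1}^{(1)} = (4·0.602368 − (-0.074719)) / 3 = 0.828064

0.8281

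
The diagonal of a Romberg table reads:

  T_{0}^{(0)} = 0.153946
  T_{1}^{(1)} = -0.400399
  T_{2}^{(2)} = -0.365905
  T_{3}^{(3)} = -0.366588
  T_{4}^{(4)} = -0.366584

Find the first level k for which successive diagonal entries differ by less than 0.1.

k = 2

|T_{1}^{(1)} − T_{0}^{(0)}| = 0.554345 ≥ 0.1
|T_{2}^{(2)} − T_{1}^{(1)}| = 0.034494 < 0.1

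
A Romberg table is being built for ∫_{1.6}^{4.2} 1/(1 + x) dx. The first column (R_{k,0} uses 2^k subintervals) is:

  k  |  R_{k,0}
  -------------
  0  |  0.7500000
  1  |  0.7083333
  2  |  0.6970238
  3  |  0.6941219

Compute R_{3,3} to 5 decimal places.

Richardson extrapolation on the trapezoidal column (denominator 4−1=3):
R_{1,1} = 0.7083333 + (0.7083333 − 0.7500000)/3 = 0.6944444
R_{2,1} = 0.6970238 + (0.6970238 − 0.7083333)/3 = 0.6932540
R_{3,1} = (4·0.6941219 − 0.6970238) / 3 = 0.6931546
R_{2,2} = (16·0.6932540 − 0.6944444) / 15 = 0.6931746
R_{3,2} = (16·0.6931546 − 0.6932540) / 15 = 0.6931480
R_{3,3} = (64·0.6931480 − 0.6931746) / 63 = 0.6931476
(Column j=1 coincides with Simpson's rule on the same nodes.)

0.69315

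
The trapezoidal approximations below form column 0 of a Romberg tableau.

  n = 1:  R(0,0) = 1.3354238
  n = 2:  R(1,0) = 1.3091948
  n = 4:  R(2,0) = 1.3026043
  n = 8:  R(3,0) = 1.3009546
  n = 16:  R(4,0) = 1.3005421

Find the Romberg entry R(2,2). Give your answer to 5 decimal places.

Richardson extrapolation on the trapezoidal column (denominator 4−1=3):
R(1,1) = (4·1.3091948 − 1.3354238) / 3 = 1.3004518
R(2,1) = (4·1.3026043 − 1.3091948) / 3 = 1.3004075
R(2,2) = 1.3004075 + (1.3004075 − 1.3004518)/15 = 1.3004045
(Column j=1 coincides with Simpson's rule on the same nodes.)

1.30040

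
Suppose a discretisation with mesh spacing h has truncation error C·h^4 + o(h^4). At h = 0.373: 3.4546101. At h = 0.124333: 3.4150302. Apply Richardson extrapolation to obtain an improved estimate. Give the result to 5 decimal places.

3.41454

Extrapolated value = (81·A(h/3) − A(h)) / (81 − 1)
= (81·3.4150302 − 3.4546101) / 80
= 273.1628361 / 80 = 3.4145355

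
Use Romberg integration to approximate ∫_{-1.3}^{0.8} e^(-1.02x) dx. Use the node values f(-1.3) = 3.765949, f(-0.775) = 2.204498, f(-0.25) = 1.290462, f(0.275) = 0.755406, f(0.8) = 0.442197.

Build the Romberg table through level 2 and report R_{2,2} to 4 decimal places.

R_{0,0} (trapezoid, 1 panel, h=2.1000): 4.418553
R_{1,0} (trapezoid, 2 panels, h=1.0500): 3.564262
R_{2,0} (trapezoid, 4 panels, h=0.5250): 3.336080
R_{1,1} = 3.564262 + (3.564262 − 4.418553)/3 = 3.279498
R_{2,1} = 3.336080 + (3.336080 − 3.564262)/3 = 3.260019
R_{2,2} = 3.260019 + (3.260019 − 3.279498)/15 = 3.258720

3.2587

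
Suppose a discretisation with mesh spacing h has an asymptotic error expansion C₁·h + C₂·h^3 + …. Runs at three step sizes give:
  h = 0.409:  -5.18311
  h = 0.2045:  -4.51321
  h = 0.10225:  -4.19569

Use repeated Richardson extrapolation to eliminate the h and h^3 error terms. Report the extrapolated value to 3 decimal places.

-3.883

First eliminate the h term (factor 2^1 = 2):
  B₁ = (2·(-4.51321) − (-5.18311))/1 = -3.84331
  B₂ = (2·(-4.19569) − (-4.51321))/1 = -3.87817
Then eliminate the h^3 term (factor 2^3 = 8):
  (8·(-3.87817) − (-3.84331))/7 = -3.88315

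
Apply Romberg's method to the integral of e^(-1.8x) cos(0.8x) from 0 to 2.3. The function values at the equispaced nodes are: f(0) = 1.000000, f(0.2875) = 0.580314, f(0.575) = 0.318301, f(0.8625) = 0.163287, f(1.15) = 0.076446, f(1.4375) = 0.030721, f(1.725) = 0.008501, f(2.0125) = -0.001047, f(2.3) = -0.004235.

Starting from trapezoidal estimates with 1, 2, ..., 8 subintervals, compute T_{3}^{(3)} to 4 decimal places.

T_{0}^{(0)} (trapezoid, 1 panel, h=2.3000): 1.145130
T_{1}^{(0)} (trapezoid, 2 panels, h=1.1500): 0.660478
T_{2}^{(0)} (trapezoid, 4 panels, h=0.5750): 0.518150
T_{3}^{(0)} (trapezoid, 8 panels, h=0.2875): 0.481392
T_{1}^{(1)} = 0.660478 + (0.660478 − 1.145130)/3 = 0.498927
T_{2}^{(1)} = 0.518150 + (0.518150 − 0.660478)/3 = 0.470707
T_{3}^{(1)} = 0.481392 + (0.481392 − 0.518150)/3 = 0.469139
T_{2}^{(2)} = 0.470707 + (0.470707 − 0.498927)/15 = 0.468826
T_{3}^{(2)} = 0.469139 + (0.469139 − 0.470707)/15 = 0.469034
T_{3}^{(3)} = 0.469034 + (0.469034 − 0.468826)/63 = 0.469037

0.4690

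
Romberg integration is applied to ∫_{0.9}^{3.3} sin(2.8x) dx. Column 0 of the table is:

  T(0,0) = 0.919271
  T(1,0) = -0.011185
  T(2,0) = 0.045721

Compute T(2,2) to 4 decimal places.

0.0904

T(1,1) = (4·(-0.011185) − 0.919271) / 3 = -0.321337
T(2,1) = 0.045721 + (0.045721 − (-0.011185))/3 = 0.064690
T(2,2) = (16·0.064690 − (-0.321337)) / 15 = 0.090425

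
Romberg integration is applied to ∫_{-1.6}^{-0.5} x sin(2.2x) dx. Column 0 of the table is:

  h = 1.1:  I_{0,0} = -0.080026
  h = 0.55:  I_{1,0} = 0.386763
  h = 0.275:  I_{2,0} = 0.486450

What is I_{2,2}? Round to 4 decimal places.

0.5182

I_{1,1} = (4·0.386763 − (-0.080026)) / 3 = 0.542359
I_{2,1} = (4·0.486450 − 0.386763) / 3 = 0.519679
I_{2,2} = (16·0.519679 − 0.542359) / 15 = 0.518167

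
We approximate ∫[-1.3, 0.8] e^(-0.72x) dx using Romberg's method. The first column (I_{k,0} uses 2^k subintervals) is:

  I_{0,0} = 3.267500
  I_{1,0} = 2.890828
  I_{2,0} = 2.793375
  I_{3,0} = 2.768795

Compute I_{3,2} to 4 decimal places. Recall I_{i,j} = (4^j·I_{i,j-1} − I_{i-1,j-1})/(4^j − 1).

2.7606

I_{2,1} = (4·2.793375 − 2.890828) / 3 = 2.760891
I_{3,1} = (4·2.768795 − 2.793375) / 3 = 2.760602
I_{3,2} = 2.760602 + (2.760602 − 2.760891)/15 = 2.760583
(Column j=1 coincides with Simpson's rule on the same nodes.)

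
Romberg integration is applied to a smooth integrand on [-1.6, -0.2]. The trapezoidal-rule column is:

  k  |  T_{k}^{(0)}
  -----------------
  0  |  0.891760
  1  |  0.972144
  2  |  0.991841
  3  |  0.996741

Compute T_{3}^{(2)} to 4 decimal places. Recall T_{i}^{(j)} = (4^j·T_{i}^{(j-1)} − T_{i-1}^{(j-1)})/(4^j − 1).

0.9984

T_{2}^{(1)} = 0.991841 + (0.991841 − 0.972144)/3 = 0.998407
T_{3}^{(1)} = 0.996741 + (0.996741 − 0.991841)/3 = 0.998374
T_{3}^{(2)} = 0.998374 + (0.998374 − 0.998407)/15 = 0.998372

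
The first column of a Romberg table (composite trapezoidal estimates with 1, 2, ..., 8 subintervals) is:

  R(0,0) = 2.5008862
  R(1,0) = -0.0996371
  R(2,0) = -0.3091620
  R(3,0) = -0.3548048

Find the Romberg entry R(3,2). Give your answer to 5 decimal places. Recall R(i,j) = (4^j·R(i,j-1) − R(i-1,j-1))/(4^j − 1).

-0.36942

R(2,1) = -0.3091620 + (-0.3091620 − (-0.0996371))/3 = -0.3790036
R(3,1) = (4·(-0.3548048) − (-0.3091620)) / 3 = -0.3700191
R(3,2) = (16·(-0.3700191) − (-0.3790036)) / 15 = -0.3694201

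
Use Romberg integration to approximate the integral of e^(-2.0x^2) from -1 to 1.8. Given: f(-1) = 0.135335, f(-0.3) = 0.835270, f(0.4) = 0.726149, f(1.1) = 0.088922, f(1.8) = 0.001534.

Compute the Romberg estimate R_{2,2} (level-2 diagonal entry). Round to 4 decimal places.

1.2210

R_{0,0} (trapezoid, 1 panel, h=2.8000): 0.191617
R_{1,0} (trapezoid, 2 panels, h=1.4000): 1.112417
R_{2,0} (trapezoid, 4 panels, h=0.7000): 1.203143
R_{1,1} = 1.112417 + (1.112417 − 0.191617)/3 = 1.419350
R_{2,1} = 1.203143 + (1.203143 − 1.112417)/3 = 1.233385
R_{2,2} = 1.233385 + (1.233385 − 1.419350)/15 = 1.220987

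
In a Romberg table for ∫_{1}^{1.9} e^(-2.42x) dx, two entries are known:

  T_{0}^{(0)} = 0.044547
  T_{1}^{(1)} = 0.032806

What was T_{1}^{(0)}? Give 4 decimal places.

0.0357

From T_{1}^{(1)} = (4·T_{1}^{(0)} − T_{0}^{(0)})/3, solve for T_{1}^{(0)}:
4·T_{1}^{(0)} = 3·0.032806 + 0.044547 = 0.142965
T_{1}^{(0)} = 0.035741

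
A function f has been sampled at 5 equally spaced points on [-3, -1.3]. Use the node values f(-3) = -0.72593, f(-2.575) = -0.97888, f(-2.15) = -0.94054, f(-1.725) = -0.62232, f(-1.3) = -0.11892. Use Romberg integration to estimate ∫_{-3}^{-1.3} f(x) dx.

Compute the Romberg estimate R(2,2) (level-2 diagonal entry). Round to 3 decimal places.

R(0,0) (trapezoid, 1 panel, h=1.7000): -0.71812
R(1,0) (trapezoid, 2 panels, h=0.8500): -1.15852
R(2,0) (trapezoid, 4 panels, h=0.4250): -1.25977
R(1,1) = -1.15852 + (-1.15852 − (-0.71812))/3 = -1.30532
R(2,1) = -1.25977 + (-1.25977 − (-1.15852))/3 = -1.29352
R(2,2) = -1.29352 + (-1.29352 − (-1.30532))/15 = -1.29273

-1.293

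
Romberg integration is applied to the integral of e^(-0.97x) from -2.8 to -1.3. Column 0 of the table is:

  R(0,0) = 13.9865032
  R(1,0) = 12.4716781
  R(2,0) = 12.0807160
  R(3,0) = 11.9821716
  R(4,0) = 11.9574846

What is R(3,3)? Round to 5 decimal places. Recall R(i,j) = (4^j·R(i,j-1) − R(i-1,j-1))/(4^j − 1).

R(1,1) = 12.4716781 + (12.4716781 − 13.9865032)/3 = 11.9667364
R(2,1) = (4·12.0807160 − 12.4716781) / 3 = 11.9503953
R(3,1) = 11.9821716 + (11.9821716 − 12.0807160)/3 = 11.9493235
R(2,2) = (16·11.9503953 − 11.9667364) / 15 = 11.9493059
R(3,2) = 11.9493235 + (11.9493235 − 11.9503953)/15 = 11.9492520
R(3,3) = 11.9492520 + (11.9492520 − 11.9493059)/63 = 11.9492511

11.94925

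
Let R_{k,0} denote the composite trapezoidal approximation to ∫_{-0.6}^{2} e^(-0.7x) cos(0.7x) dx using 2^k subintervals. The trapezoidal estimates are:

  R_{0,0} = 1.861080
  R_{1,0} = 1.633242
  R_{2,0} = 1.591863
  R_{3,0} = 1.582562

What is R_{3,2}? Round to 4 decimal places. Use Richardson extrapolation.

Richardson extrapolation on the trapezoidal column (denominator 4−1=3):
R_{2,1} = 1.591863 + (1.591863 − 1.633242)/3 = 1.578070
R_{3,1} = 1.582562 + (1.582562 − 1.591863)/3 = 1.579462
R_{3,2} = 1.579462 + (1.579462 − 1.578070)/15 = 1.579555
(Column j=1 coincides with Simpson's rule on the same nodes.)

1.5796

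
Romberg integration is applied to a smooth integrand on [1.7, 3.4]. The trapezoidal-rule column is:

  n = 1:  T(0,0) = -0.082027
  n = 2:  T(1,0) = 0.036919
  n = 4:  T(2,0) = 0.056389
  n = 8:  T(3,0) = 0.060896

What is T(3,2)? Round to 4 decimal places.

0.0624

Richardson extrapolation on the trapezoidal column (denominator 4−1=3):
T(2,1) = (4·0.056389 − 0.036919) / 3 = 0.062879
T(3,1) = (4·0.060896 − 0.056389) / 3 = 0.062398
T(3,2) = (16·0.062398 − 0.062879) / 15 = 0.062366
(Column j=1 coincides with Simpson's rule on the same nodes.)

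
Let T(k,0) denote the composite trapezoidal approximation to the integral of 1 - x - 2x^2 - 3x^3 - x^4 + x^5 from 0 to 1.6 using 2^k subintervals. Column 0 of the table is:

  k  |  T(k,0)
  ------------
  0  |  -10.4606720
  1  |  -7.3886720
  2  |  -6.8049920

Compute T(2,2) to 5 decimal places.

-6.62682

Richardson extrapolation on the trapezoidal column (denominator 4−1=3):
T(1,1) = -7.3886720 + (-7.3886720 − (-10.4606720))/3 = -6.3646720
T(2,1) = -6.8049920 + (-6.8049920 − (-7.3886720))/3 = -6.6104320
T(2,2) = -6.6104320 + (-6.6104320 − (-6.3646720))/15 = -6.6268160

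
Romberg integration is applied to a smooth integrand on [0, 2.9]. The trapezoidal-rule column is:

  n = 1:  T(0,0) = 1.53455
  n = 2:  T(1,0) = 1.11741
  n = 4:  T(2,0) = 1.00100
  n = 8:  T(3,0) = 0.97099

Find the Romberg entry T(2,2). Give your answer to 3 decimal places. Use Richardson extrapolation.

0.961

T(1,1) = (4·1.11741 − 1.53455) / 3 = 0.97836
T(2,1) = (4·1.00100 − 1.11741) / 3 = 0.96220
T(2,2) = (16·0.96220 − 0.97836) / 15 = 0.96112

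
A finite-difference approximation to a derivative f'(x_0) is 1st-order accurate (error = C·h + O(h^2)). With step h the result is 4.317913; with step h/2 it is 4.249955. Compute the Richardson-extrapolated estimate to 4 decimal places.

4.1820

The leading error scales as h; refining by a factor of 2 reduces it by 2^1 = 2.
Extrapolated value = (2·A(h/2) − A(h)) / (2 − 1)
= (2·4.249955 − 4.317913) / 1
= 4.181997 / 1 = 4.181997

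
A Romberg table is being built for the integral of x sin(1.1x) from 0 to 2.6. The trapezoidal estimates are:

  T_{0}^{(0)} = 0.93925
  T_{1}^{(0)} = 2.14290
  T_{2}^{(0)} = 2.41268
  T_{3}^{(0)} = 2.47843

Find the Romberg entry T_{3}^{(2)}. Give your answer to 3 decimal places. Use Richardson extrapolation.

2.500

T_{2}^{(1)} = (4·2.41268 − 2.14290) / 3 = 2.50261
T_{3}^{(1)} = 2.47843 + (2.47843 − 2.41268)/3 = 2.50035
T_{3}^{(2)} = (16·2.50035 − 2.50261) / 15 = 2.50020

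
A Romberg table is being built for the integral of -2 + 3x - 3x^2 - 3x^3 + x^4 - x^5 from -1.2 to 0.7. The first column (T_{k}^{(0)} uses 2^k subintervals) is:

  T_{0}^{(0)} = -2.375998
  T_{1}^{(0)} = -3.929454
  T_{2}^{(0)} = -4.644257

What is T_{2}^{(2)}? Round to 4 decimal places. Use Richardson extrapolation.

-4.9115

Richardson extrapolation on the trapezoidal column (denominator 4−1=3):
T_{1}^{(1)} = (4·(-3.929454) − (-2.375998)) / 3 = -4.447273
T_{2}^{(1)} = (4·(-4.644257) − (-3.929454)) / 3 = -4.882525
T_{2}^{(2)} = -4.882525 + (-4.882525 − (-4.447273))/15 = -4.911542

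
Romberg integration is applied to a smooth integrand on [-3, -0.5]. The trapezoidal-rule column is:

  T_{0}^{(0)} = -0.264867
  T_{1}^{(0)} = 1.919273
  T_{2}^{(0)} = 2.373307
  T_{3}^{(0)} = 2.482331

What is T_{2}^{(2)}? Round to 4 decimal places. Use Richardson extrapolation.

2.5165

Richardson extrapolation on the trapezoidal column (denominator 4−1=3):
T_{1}^{(1)} = (4·1.919273 − (-0.264867)) / 3 = 2.647320
T_{2}^{(1)} = (4·2.373307 − 1.919273) / 3 = 2.524652
T_{2}^{(2)} = 2.524652 + (2.524652 − 2.647320)/15 = 2.516474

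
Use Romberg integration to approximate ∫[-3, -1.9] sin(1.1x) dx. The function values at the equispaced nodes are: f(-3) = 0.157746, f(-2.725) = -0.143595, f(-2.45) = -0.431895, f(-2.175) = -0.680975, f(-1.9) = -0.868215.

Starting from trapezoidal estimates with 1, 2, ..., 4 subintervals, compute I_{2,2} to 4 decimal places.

I_{0,0} (trapezoid, 1 panel, h=1.1000): -0.390758
I_{1,0} (trapezoid, 2 panels, h=0.5500): -0.432921
I_{2,0} (trapezoid, 4 panels, h=0.2750): -0.443217
I_{1,1} = -0.432921 + (-0.432921 − (-0.390758))/3 = -0.446975
I_{2,1} = -0.443217 + (-0.443217 − (-0.432921))/3 = -0.446649
I_{2,2} = -0.446649 + (-0.446649 − (-0.446975))/15 = -0.446627

-0.4466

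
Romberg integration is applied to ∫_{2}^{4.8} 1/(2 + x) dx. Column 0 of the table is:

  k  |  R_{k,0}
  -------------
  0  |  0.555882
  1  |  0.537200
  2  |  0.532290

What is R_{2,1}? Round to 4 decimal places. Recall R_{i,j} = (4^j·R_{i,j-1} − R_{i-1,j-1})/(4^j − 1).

Richardson extrapolation on the trapezoidal column (denominator 4−1=3):
R_{2,1} = 0.532290 + (0.532290 − 0.537200)/3 = 0.530653

0.5307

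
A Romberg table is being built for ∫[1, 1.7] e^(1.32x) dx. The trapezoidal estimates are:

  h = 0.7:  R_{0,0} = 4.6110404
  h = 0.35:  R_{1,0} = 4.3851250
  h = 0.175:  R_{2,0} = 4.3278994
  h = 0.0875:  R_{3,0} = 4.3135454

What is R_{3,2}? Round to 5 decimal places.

Richardson extrapolation on the trapezoidal column (denominator 4−1=3):
R_{2,1} = 4.3278994 + (4.3278994 − 4.3851250)/3 = 4.3088242
R_{3,1} = (4·4.3135454 − 4.3278994) / 3 = 4.3087607
R_{3,2} = 4.3087607 + (4.3087607 − 4.3088242)/15 = 4.3087565

4.30876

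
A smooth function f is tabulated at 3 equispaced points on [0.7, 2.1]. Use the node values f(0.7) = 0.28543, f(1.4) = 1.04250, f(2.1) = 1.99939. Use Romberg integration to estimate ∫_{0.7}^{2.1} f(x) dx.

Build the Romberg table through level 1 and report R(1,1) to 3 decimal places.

1.506

R(0,0) (trapezoid, 1 panel, h=1.4000): 1.59937
R(1,0) (trapezoid, 2 panels, h=0.7000): 1.52944
R(1,1) = 1.52944 + (1.52944 − 1.59937)/3 = 1.50613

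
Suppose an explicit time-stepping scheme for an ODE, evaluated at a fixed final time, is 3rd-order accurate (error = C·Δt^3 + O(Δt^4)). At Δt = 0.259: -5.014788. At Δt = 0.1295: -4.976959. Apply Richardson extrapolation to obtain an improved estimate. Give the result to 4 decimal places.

Extrapolated value = (8·A(Δt/2) − A(Δt)) / (8 − 1)
= (8·(-4.976959) − (-5.014788)) / 7
= -34.800884 / 7 = -4.971555

-4.9716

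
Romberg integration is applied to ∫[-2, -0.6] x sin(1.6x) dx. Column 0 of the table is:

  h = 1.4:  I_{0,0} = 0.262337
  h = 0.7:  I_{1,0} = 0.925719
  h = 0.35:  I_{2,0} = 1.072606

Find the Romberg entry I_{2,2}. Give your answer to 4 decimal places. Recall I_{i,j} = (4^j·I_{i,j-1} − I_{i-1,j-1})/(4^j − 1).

Richardson extrapolation on the trapezoidal column (denominator 4−1=3):
I_{1,1} = 0.925719 + (0.925719 − 0.262337)/3 = 1.146846
I_{2,1} = (4·1.072606 − 0.925719) / 3 = 1.121568
I_{2,2} = (16·1.121568 − 1.146846) / 15 = 1.119883

1.1199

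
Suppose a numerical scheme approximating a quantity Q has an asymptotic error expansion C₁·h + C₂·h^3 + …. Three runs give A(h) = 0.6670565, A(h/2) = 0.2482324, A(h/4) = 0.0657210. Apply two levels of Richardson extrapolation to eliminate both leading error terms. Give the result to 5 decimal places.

-0.10910

First eliminate the h term (factor 2^1 = 2):
  B₁ = (2·0.2482324 − 0.6670565)/1 = -0.1705917
  B₂ = (2·0.0657210 − 0.2482324)/1 = -0.1167904
Then eliminate the h^3 term (factor 2^3 = 8):
  (8·(-0.1167904) − (-0.1705917))/7 = -0.1091045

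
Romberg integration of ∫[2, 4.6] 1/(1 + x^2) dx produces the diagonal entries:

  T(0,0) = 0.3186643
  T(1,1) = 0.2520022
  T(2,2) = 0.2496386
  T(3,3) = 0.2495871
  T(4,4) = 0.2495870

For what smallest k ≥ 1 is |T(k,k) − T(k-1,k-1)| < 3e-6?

k = 4

|T(1,1) − T(0,0)| = 0.0666621 ≥ 3e-6
|T(2,2) − T(1,1)| = 0.0023636 ≥ 3e-6
|T(3,3) − T(2,2)| = 0.0000515 ≥ 3e-6
|T(4,4) − T(3,3)| = 0.0000001 < 3e-6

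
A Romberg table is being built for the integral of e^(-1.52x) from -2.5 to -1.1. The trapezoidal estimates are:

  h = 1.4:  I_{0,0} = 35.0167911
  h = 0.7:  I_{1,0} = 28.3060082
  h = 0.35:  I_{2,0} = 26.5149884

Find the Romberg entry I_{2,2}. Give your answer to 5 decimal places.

Richardson extrapolation on the trapezoidal column (denominator 4−1=3):
I_{1,1} = 28.3060082 + (28.3060082 − 35.0167911)/3 = 26.0690806
I_{2,1} = 26.5149884 + (26.5149884 − 28.3060082)/3 = 25.9179818
I_{2,2} = (16·25.9179818 − 26.0690806) / 15 = 25.9079085

25.90791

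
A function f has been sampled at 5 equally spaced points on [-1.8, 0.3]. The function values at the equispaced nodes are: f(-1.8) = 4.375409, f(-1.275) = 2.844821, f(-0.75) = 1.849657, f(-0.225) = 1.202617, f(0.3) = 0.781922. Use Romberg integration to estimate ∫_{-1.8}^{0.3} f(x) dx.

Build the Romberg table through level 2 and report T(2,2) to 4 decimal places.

T(0,0) (trapezoid, 1 panel, h=2.1000): 5.415198
T(1,0) (trapezoid, 2 panels, h=1.0500): 4.649739
T(2,0) (trapezoid, 4 panels, h=0.5250): 4.449774
T(1,1) = 4.649739 + (4.649739 − 5.415198)/3 = 4.394586
T(2,1) = 4.449774 + (4.449774 − 4.649739)/3 = 4.383119
T(2,2) = 4.383119 + (4.383119 − 4.394586)/15 = 4.382355

4.3824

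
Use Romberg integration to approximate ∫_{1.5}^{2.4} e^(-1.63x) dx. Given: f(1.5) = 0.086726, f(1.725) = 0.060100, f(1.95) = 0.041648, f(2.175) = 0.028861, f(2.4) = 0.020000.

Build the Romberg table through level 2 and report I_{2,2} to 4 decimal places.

0.0409

I_{0,0} (trapezoid, 1 panel, h=0.9000): 0.048027
I_{1,0} (trapezoid, 2 panels, h=0.4500): 0.042755
I_{2,0} (trapezoid, 4 panels, h=0.2250): 0.041394
I_{1,1} = 0.042755 + (0.042755 − 0.048027)/3 = 0.040998
I_{2,1} = 0.041394 + (0.041394 − 0.042755)/3 = 0.040940
I_{2,2} = 0.040940 + (0.040940 − 0.040998)/15 = 0.040936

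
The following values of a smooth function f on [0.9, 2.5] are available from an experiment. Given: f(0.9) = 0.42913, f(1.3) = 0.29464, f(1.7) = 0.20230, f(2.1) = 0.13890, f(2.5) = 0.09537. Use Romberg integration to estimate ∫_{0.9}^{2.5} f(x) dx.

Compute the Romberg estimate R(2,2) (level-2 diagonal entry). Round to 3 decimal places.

0.355

R(0,0) (trapezoid, 1 panel, h=1.6000): 0.41960
R(1,0) (trapezoid, 2 panels, h=0.8000): 0.37164
R(2,0) (trapezoid, 4 panels, h=0.4000): 0.35924
R(1,1) = 0.37164 + (0.37164 − 0.41960)/3 = 0.35565
R(2,1) = 0.35924 + (0.35924 − 0.37164)/3 = 0.35511
R(2,2) = 0.35511 + (0.35511 − 0.35565)/15 = 0.35507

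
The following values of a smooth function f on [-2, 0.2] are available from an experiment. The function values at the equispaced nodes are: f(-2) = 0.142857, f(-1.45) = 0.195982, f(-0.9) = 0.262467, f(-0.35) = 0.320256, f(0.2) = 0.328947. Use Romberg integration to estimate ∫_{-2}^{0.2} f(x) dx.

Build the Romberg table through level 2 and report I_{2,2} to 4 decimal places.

0.5615

I_{0,0} (trapezoid, 1 panel, h=2.2000): 0.518984
I_{1,0} (trapezoid, 2 panels, h=1.1000): 0.548206
I_{2,0} (trapezoid, 4 panels, h=0.5500): 0.558034
I_{1,1} = 0.548206 + (0.548206 − 0.518984)/3 = 0.557947
I_{2,1} = 0.558034 + (0.558034 − 0.548206)/3 = 0.561310
I_{2,2} = 0.561310 + (0.561310 − 0.557947)/15 = 0.561534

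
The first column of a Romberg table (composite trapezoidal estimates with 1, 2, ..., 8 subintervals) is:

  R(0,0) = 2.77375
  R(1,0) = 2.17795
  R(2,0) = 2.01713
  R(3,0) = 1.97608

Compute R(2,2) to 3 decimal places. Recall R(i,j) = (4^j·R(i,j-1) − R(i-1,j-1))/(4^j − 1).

1.962

Richardson extrapolation on the trapezoidal column (denominator 4−1=3):
R(1,1) = (4·2.17795 − 2.77375) / 3 = 1.97935
R(2,1) = (4·2.01713 − 2.17795) / 3 = 1.96352
R(2,2) = 1.96352 + (1.96352 − 1.97935)/15 = 1.96246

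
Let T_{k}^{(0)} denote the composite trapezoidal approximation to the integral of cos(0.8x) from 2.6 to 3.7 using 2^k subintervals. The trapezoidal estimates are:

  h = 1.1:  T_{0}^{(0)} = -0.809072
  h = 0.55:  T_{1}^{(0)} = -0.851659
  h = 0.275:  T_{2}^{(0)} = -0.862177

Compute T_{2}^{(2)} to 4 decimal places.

-0.8657

T_{1}^{(1)} = (4·(-0.851659) − (-0.809072)) / 3 = -0.865855
T_{2}^{(1)} = -0.862177 + (-0.862177 − (-0.851659))/3 = -0.865683
T_{2}^{(2)} = -0.865683 + (-0.865683 − (-0.865855))/15 = -0.865672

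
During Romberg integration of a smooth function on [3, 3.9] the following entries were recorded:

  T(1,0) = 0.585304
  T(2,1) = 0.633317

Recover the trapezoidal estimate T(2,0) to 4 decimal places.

0.6213

From T(2,1) = (4·T(2,0) − T(1,0))/3, solve for T(2,0):
4·T(2,0) = 3·0.633317 + 0.585304 = 2.485255
T(2,0) = 0.621314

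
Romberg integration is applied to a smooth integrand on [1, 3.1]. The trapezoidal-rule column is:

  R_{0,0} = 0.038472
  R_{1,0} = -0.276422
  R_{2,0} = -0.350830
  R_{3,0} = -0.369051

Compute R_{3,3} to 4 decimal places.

-0.3751

Richardson extrapolation on the trapezoidal column (denominator 4−1=3):
R_{1,1} = (4·(-0.276422) − 0.038472) / 3 = -0.381387
R_{2,1} = -0.350830 + (-0.350830 − (-0.276422))/3 = -0.375633
R_{3,1} = -0.369051 + (-0.369051 − (-0.350830))/3 = -0.375125
R_{2,2} = -0.375633 + (-0.375633 − (-0.381387))/15 = -0.375249
R_{3,2} = (16·(-0.375125) − (-0.375633)) / 15 = -0.375091
R_{3,3} = -0.375091 + (-0.375091 − (-0.375249))/63 = -0.375088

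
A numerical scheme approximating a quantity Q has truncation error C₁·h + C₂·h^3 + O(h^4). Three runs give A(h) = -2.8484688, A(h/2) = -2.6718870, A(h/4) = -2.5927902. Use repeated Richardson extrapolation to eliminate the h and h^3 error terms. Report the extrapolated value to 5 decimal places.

First eliminate the h term (factor 2^1 = 2):
  B₁ = (2·(-2.6718870) − (-2.8484688))/1 = -2.4953052
  B₂ = (2·(-2.5927902) − (-2.6718870))/1 = -2.5136934
Then eliminate the h^3 term (factor 2^3 = 8):
  (8·(-2.5136934) − (-2.4953052))/7 = -2.5163203

-2.51632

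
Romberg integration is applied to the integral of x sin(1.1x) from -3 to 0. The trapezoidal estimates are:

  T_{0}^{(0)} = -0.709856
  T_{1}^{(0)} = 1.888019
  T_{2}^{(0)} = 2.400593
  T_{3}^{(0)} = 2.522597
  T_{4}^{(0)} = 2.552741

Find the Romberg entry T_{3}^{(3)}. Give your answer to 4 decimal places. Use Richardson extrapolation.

2.5628

Richardson extrapolation on the trapezoidal column (denominator 4−1=3):
T_{1}^{(1)} = (4·1.888019 − (-0.709856)) / 3 = 2.753977
T_{2}^{(1)} = 2.400593 + (2.400593 − 1.888019)/3 = 2.571451
T_{3}^{(1)} = (4·2.522597 − 2.400593) / 3 = 2.563265
T_{2}^{(2)} = 2.571451 + (2.571451 − 2.753977)/15 = 2.559283
T_{3}^{(2)} = 2.563265 + (2.563265 − 2.571451)/15 = 2.562719
T_{3}^{(3)} = 2.562719 + (2.562719 − 2.559283)/63 = 2.562774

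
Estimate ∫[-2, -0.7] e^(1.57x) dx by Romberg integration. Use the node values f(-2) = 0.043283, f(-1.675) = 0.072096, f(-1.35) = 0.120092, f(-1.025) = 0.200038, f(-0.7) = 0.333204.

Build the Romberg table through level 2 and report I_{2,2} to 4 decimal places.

I_{0,0} (trapezoid, 1 panel, h=1.3000): 0.244717
I_{1,0} (trapezoid, 2 panels, h=0.6500): 0.200418
I_{2,0} (trapezoid, 4 panels, h=0.3250): 0.188653
I_{1,1} = 0.200418 + (0.200418 − 0.244717)/3 = 0.185652
I_{2,1} = 0.188653 + (0.188653 − 0.200418)/3 = 0.184731
I_{2,2} = 0.184731 + (0.184731 − 0.185652)/15 = 0.184670

0.1847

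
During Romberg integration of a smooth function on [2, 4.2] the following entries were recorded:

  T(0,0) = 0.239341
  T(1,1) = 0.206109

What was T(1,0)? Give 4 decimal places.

0.2144

From T(1,1) = (4·T(1,0) − T(0,0))/3, solve for T(1,0):
4·T(1,0) = 3·0.206109 + 0.239341 = 0.857668
T(1,0) = 0.214417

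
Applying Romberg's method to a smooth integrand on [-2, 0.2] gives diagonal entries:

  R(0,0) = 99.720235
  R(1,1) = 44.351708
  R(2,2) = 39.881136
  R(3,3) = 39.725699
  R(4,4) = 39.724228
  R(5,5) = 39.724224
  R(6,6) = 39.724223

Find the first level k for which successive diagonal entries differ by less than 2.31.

k = 3

|R(1,1) − R(0,0)| = 55.368527 ≥ 2.31
|R(2,2) − R(1,1)| = 4.470572 ≥ 2.31
|R(3,3) − R(2,2)| = 0.155437 < 2.31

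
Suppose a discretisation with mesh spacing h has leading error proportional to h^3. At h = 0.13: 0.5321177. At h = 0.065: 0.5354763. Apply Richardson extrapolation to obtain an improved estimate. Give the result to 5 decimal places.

Extrapolated value = (8·A(h/2) − A(h)) / (8 − 1)
= (8·0.5354763 − 0.5321177) / 7
= 3.7516927 / 7 = 0.5359561

0.53596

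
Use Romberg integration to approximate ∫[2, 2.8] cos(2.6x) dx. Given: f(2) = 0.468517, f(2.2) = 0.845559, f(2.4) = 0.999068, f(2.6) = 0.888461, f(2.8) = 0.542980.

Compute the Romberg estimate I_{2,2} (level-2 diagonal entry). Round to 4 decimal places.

I_{0,0} (trapezoid, 1 panel, h=0.8000): 0.404599
I_{1,0} (trapezoid, 2 panels, h=0.4000): 0.601927
I_{2,0} (trapezoid, 4 panels, h=0.2000): 0.647767
I_{1,1} = 0.601927 + (0.601927 − 0.404599)/3 = 0.667703
I_{2,1} = 0.647767 + (0.647767 − 0.601927)/3 = 0.663047
I_{2,2} = 0.663047 + (0.663047 − 0.667703)/15 = 0.662737

0.6627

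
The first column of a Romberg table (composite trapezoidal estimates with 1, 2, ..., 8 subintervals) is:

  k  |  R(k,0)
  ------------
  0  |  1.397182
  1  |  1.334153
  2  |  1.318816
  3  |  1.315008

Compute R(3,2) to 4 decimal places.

1.3137

R(2,1) = 1.318816 + (1.318816 − 1.334153)/3 = 1.313704
R(3,1) = (4·1.315008 − 1.318816) / 3 = 1.313739
R(3,2) = (16·1.313739 − 1.313704) / 15 = 1.313741
(Column j=1 coincides with Simpson's rule on the same nodes.)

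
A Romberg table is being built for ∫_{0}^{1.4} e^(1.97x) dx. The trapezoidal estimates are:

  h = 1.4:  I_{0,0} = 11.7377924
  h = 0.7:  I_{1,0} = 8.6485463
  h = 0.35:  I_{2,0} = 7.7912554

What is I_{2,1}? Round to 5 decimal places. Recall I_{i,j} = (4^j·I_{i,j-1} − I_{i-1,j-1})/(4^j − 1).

Richardson extrapolation on the trapezoidal column (denominator 4−1=3):
I_{2,1} = (4·7.7912554 − 8.6485463) / 3 = 7.5054918
(Column j=1 coincides with Simpson's rule on the same nodes.)

7.50549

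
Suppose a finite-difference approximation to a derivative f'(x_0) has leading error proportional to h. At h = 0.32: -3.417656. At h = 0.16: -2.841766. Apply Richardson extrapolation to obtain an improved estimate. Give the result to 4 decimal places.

-2.2659

Extrapolated value = (2·A(h/2) − A(h)) / (2 − 1)
= (2·(-2.841766) − (-3.417656)) / 1
= -2.265876 / 1 = -2.265876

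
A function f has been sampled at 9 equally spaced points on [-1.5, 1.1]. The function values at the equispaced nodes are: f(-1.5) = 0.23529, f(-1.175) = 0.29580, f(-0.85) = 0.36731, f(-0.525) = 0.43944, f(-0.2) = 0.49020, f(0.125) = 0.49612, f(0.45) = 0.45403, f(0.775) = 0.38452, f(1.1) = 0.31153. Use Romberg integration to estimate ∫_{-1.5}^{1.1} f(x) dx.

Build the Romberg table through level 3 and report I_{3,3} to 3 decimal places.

I_{0,0} (trapezoid, 1 panel, h=2.6000): 0.71087
I_{1,0} (trapezoid, 2 panels, h=1.3000): 0.99269
I_{2,0} (trapezoid, 4 panels, h=0.6500): 1.03022
I_{3,0} (trapezoid, 8 panels, h=0.3250): 1.04027
I_{1,1} = 0.99269 + (0.99269 − 0.71087)/3 = 1.08663
I_{2,1} = 1.03022 + (1.03022 − 0.99269)/3 = 1.04273
I_{3,1} = 1.04027 + (1.04027 − 1.03022)/3 = 1.04362
I_{2,2} = 1.04273 + (1.04273 − 1.08663)/15 = 1.03980
I_{3,2} = 1.04362 + (1.04362 − 1.04273)/15 = 1.04368
I_{3,3} = 1.04368 + (1.04368 − 1.03980)/63 = 1.04374

1.044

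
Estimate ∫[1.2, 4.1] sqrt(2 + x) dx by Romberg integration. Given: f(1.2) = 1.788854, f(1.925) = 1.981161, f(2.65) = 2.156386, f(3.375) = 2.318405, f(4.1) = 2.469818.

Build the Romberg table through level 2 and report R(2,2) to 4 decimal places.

R(0,0) (trapezoid, 1 panel, h=2.9000): 6.175074
R(1,0) (trapezoid, 2 panels, h=1.4500): 6.214297
R(2,0) (trapezoid, 4 panels, h=0.7250): 6.224334
R(1,1) = 6.214297 + (6.214297 − 6.175074)/3 = 6.227371
R(2,1) = 6.224334 + (6.224334 − 6.214297)/3 = 6.227680
R(2,2) = 6.227680 + (6.227680 − 6.227371)/15 = 6.227701

6.2277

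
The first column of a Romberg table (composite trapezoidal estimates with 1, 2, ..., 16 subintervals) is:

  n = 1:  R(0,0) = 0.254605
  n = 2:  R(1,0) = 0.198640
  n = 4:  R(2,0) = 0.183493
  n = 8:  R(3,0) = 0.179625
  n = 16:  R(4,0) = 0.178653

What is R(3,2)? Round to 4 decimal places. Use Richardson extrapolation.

0.1783

R(2,1) = (4·0.183493 − 0.198640) / 3 = 0.178444
R(3,1) = 0.179625 + (0.179625 − 0.183493)/3 = 0.178336
R(3,2) = 0.178336 + (0.178336 − 0.178444)/15 = 0.178329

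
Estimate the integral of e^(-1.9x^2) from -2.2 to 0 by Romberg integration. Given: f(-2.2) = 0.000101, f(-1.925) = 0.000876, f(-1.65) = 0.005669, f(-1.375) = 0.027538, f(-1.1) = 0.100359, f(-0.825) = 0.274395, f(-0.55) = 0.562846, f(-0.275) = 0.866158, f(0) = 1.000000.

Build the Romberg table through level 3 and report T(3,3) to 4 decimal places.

T(0,0) (trapezoid, 1 panel, h=2.2000): 1.100111
T(1,0) (trapezoid, 2 panels, h=1.1000): 0.660450
T(2,0) (trapezoid, 4 panels, h=0.5500): 0.642908
T(3,0) (trapezoid, 8 panels, h=0.2750): 0.642920
T(1,1) = 0.660450 + (0.660450 − 1.100111)/3 = 0.513896
T(2,1) = 0.642908 + (0.642908 − 0.660450)/3 = 0.637061
T(3,1) = 0.642920 + (0.642920 − 0.642908)/3 = 0.642924
T(2,2) = 0.637061 + (0.637061 − 0.513896)/15 = 0.645272
T(3,2) = 0.642924 + (0.642924 − 0.637061)/15 = 0.643315
T(3,3) = 0.643315 + (0.643315 − 0.645272)/63 = 0.643284

0.6433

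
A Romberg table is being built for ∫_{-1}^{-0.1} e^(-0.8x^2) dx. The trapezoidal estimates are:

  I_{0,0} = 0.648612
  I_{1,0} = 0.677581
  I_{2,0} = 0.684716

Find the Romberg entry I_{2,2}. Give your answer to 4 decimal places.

Richardson extrapolation on the trapezoidal column (denominator 4−1=3):
I_{1,1} = 0.677581 + (0.677581 − 0.648612)/3 = 0.687237
I_{2,1} = (4·0.684716 − 0.677581) / 3 = 0.687094
I_{2,2} = 0.687094 + (0.687094 − 0.687237)/15 = 0.687084
(Column j=1 coincides with Simpson's rule on the same nodes.)

0.6871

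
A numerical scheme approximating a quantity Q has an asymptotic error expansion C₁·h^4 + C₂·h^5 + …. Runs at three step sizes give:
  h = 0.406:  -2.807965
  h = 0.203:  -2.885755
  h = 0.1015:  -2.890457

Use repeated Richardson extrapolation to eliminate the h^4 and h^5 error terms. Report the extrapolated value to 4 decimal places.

-2.8908

First eliminate the h^4 term (factor 2^4 = 16):
  B₁ = (16·(-2.885755) − (-2.807965))/15 = -2.890941
  B₂ = (16·(-2.890457) − (-2.885755))/15 = -2.890770
Then eliminate the h^5 term (factor 2^5 = 32):
  (32·(-2.890770) − (-2.890941))/31 = -2.890764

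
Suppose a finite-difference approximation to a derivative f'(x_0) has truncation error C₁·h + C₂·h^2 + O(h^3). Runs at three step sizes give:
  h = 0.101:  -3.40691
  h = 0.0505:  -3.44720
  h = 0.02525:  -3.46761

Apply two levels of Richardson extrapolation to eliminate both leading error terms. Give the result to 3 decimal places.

First eliminate the h term (factor 2^1 = 2):
  B₁ = (2·(-3.44720) − (-3.40691))/1 = -3.48749
  B₂ = (2·(-3.46761) − (-3.44720))/1 = -3.48802
Then eliminate the h^2 term (factor 2^2 = 4):
  (4·(-3.48802) − (-3.48749))/3 = -3.48820

-3.488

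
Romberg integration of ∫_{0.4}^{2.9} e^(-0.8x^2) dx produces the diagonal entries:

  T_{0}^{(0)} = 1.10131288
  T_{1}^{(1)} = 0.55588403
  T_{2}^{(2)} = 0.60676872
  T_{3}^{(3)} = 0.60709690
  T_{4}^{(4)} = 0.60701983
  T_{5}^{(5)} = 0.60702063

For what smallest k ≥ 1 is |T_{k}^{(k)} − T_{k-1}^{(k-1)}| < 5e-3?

|T_{1}^{(1)} − T_{0}^{(0)}| = 0.54542885 ≥ 5e-3
|T_{2}^{(2)} − T_{1}^{(1)}| = 0.05088469 ≥ 5e-3
|T_{3}^{(3)} − T_{2}^{(2)}| = 0.00032818 < 5e-3

k = 3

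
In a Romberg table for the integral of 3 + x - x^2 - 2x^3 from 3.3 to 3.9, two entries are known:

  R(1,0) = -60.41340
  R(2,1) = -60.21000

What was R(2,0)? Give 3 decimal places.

From R(2,1) = (4·R(2,0) − R(1,0))/3, solve for R(2,0):
4·R(2,0) = 3·(-60.21000) + (-60.41340) = -241.04340
R(2,0) = -60.26085

-60.261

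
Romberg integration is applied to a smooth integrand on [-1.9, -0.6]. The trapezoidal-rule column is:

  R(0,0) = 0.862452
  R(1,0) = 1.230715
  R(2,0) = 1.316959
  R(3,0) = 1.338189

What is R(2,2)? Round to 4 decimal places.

1.3452

R(1,1) = 1.230715 + (1.230715 − 0.862452)/3 = 1.353469
R(2,1) = (4·1.316959 − 1.230715) / 3 = 1.345707
R(2,2) = (16·1.345707 − 1.353469) / 15 = 1.345190
(Column j=1 coincides with Simpson's rule on the same nodes.)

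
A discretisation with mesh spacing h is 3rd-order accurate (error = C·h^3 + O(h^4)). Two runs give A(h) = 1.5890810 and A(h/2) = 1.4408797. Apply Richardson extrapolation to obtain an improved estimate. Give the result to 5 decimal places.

Extrapolated value = (8·A(h/2) − A(h)) / (8 − 1)
= (8·1.4408797 − 1.5890810) / 7
= 9.9379566 / 7 = 1.4197081

1.41971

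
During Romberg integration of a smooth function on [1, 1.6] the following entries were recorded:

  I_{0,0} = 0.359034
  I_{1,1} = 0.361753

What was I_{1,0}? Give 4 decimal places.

0.3611

From I_{1,1} = (4·I_{1,0} − I_{0,0})/3, solve for I_{1,0}:
4·I_{1,0} = 3·0.361753 + 0.359034 = 1.444293
I_{1,0} = 0.361073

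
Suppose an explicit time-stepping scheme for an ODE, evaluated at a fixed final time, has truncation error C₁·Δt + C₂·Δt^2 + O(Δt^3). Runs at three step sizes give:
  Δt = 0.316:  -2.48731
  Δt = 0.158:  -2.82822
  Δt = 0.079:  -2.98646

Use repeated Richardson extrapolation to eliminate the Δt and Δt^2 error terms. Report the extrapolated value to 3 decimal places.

-3.137

First eliminate the Δt term (factor 2^1 = 2):
  B₁ = (2·(-2.82822) − (-2.48731))/1 = -3.16913
  B₂ = (2·(-2.98646) − (-2.82822))/1 = -3.14470
Then eliminate the Δt^2 term (factor 2^2 = 4):
  (4·(-3.14470) − (-3.16913))/3 = -3.13656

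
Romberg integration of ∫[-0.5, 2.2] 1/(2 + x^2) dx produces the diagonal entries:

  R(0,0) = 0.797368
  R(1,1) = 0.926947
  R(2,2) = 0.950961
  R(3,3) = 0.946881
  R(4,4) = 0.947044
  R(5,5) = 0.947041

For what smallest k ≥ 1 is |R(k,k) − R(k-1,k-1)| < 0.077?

k = 2

|R(1,1) − R(0,0)| = 0.129579 ≥ 0.077
|R(2,2) − R(1,1)| = 0.024014 < 0.077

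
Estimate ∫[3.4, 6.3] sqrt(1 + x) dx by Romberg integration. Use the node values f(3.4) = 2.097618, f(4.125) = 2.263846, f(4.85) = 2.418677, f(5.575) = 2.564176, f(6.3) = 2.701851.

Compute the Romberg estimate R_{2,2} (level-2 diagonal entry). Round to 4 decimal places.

R_{0,0} (trapezoid, 1 panel, h=2.9000): 6.959230
R_{1,0} (trapezoid, 2 panels, h=1.4500): 6.986697
R_{2,0} (trapezoid, 4 panels, h=0.7250): 6.993664
R_{1,1} = 6.986697 + (6.986697 − 6.959230)/3 = 6.995853
R_{2,1} = 6.993664 + (6.993664 − 6.986697)/3 = 6.995986
R_{2,2} = 6.995986 + (6.995986 − 6.995853)/15 = 6.995995

6.9960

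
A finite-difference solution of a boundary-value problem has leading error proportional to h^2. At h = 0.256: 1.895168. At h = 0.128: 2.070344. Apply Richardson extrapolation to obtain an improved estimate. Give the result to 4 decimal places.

2.1287

The leading error scales as h^2; refining by a factor of 2 reduces it by 2^2 = 4.
Extrapolated value = (4·A(h/2) − A(h)) / (4 − 1)
= (4·2.070344 − 1.895168) / 3
= 6.386208 / 3 = 2.128736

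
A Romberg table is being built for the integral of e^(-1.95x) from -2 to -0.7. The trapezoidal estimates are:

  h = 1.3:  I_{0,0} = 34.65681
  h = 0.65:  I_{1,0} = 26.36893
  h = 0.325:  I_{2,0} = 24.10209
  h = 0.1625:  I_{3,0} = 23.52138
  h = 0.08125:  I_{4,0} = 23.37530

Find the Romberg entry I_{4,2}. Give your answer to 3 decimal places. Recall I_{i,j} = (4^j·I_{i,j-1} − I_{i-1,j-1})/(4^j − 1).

23.327

Richardson extrapolation on the trapezoidal column (denominator 4−1=3):
I_{3,1} = (4·23.52138 − 24.10209) / 3 = 23.32781
I_{4,1} = 23.37530 + (23.37530 − 23.52138)/3 = 23.32661
I_{4,2} = 23.32661 + (23.32661 − 23.32781)/15 = 23.32653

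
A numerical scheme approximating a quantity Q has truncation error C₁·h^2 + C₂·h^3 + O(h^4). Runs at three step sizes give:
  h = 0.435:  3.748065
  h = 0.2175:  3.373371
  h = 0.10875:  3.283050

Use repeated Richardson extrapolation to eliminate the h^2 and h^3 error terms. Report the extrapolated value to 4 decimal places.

First eliminate the h^2 term (factor 2^2 = 4):
  B₁ = (4·3.373371 − 3.748065)/3 = 3.248473
  B₂ = (4·3.283050 − 3.373371)/3 = 3.252943
Then eliminate the h^3 term (factor 2^3 = 8):
  (8·3.252943 − 3.248473)/7 = 3.253582

3.2536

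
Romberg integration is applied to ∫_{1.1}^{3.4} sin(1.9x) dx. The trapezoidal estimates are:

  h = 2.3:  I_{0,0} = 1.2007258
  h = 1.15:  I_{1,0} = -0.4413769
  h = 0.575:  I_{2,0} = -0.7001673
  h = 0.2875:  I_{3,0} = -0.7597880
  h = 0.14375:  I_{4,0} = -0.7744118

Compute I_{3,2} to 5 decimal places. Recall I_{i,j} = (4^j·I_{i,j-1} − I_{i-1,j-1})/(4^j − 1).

-0.77921

Richardson extrapolation on the trapezoidal column (denominator 4−1=3):
I_{2,1} = (4·(-0.7001673) − (-0.4413769)) / 3 = -0.7864308
I_{3,1} = -0.7597880 + (-0.7597880 − (-0.7001673))/3 = -0.7796616
I_{3,2} = (16·(-0.7796616) − (-0.7864308)) / 15 = -0.7792103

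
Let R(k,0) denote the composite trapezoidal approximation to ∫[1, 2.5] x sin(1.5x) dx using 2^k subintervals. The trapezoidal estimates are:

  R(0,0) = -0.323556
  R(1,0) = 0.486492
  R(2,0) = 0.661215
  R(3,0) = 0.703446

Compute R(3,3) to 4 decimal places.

Richardson extrapolation on the trapezoidal column (denominator 4−1=3):
R(1,1) = 0.486492 + (0.486492 − (-0.323556))/3 = 0.756508
R(2,1) = 0.661215 + (0.661215 − 0.486492)/3 = 0.719456
R(3,1) = 0.703446 + (0.703446 − 0.661215)/3 = 0.717523
R(2,2) = (16·0.719456 − 0.756508) / 15 = 0.716986
R(3,2) = 0.717523 + (0.717523 − 0.719456)/15 = 0.717394
R(3,3) = (64·0.717394 − 0.716986) / 63 = 0.717400

0.7174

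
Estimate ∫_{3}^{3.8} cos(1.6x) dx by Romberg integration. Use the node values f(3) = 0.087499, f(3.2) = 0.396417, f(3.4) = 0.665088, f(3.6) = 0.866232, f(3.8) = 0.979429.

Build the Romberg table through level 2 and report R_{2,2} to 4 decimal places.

R_{0,0} (trapezoid, 1 panel, h=0.8000): 0.426771
R_{1,0} (trapezoid, 2 panels, h=0.4000): 0.479421
R_{2,0} (trapezoid, 4 panels, h=0.2000): 0.492240
R_{1,1} = 0.479421 + (0.479421 − 0.426771)/3 = 0.496971
R_{2,1} = 0.492240 + (0.492240 − 0.479421)/3 = 0.496513
R_{2,2} = 0.496513 + (0.496513 − 0.496971)/15 = 0.496482

0.4965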